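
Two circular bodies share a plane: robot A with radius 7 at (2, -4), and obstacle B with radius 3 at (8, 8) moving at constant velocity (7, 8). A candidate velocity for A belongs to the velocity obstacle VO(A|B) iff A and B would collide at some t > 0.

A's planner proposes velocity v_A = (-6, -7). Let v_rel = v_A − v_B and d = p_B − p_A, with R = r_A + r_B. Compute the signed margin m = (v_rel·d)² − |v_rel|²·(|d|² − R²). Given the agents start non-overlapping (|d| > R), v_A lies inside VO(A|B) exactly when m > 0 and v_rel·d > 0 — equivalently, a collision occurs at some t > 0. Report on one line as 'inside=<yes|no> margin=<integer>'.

d = (6, 12),  |d|² = 180;  R = 7+3 = 10,  c = 180−10² = 80
v_rel = (-13, -15),  |v_rel|² = 394;  v_rel·d = (-13)·(6) + (-15)·(12) = -258
394·t² + 516·t + 80 = 0  ⇒  m = (-258)² − 394·80 = 35044
m = 35044 > 0,  v_rel·d = -258 < 0  ⇒  outside

inside=no margin=35044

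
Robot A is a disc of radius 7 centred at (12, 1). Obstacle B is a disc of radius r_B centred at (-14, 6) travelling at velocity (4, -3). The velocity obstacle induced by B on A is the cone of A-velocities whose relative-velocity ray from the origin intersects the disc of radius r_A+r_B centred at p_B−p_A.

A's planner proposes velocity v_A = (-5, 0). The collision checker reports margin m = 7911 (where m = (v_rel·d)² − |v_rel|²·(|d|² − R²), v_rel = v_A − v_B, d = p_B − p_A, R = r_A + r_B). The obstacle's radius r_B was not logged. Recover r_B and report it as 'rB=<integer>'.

m = 7911
d = (-26, 5);  v_rel = (-9, 3),  |v_rel|² = 90
v_rel×d = (-9)·(5) − (3)·(-26) = 33
since m = R²·90 − 33²:  R² = (1089 + 7911) / 90 = 100
R = √100 = 10  ⇒  r_B = 10 − 7 = 3

rB=3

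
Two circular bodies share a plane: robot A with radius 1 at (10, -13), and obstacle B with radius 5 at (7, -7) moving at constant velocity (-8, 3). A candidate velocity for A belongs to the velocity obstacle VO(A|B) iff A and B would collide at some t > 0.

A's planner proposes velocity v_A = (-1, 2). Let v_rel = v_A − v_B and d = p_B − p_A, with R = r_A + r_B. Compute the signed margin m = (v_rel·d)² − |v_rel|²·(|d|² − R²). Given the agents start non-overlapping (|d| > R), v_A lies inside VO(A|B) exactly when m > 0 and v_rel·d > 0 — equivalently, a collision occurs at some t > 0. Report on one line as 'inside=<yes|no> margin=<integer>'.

d = (-3, 6),  |d|² = 45;  R = 1+5 = 6,  c = 45−6² = 9
v_rel = (7, -1),  |v_rel|² = 50;  v_rel·d = (7)·(-3) + (-1)·(6) = -27
50·t² + 54·t + 9 = 0  ⇒  m = (-27)² − 50·9 = 279
m = 279 > 0,  v_rel·d = -27 < 0  ⇒  outside

inside=no margin=279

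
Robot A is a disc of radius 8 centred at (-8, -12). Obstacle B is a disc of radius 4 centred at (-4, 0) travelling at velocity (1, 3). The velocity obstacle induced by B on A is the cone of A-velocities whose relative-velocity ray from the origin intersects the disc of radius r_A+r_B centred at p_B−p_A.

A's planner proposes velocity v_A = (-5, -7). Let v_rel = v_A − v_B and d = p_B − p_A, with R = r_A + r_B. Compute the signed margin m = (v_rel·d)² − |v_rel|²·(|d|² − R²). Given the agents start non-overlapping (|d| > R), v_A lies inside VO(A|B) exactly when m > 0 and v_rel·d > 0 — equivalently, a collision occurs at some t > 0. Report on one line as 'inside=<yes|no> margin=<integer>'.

d = (4, 12),  |d|² = 160;  R = 8+4 = 12,  c = 160−12² = 16
v_rel = (-6, -10),  |v_rel|² = 136;  v_rel·d = (-6)·(4) + (-10)·(12) = -144
136·t² + 288·t + 16 = 0  ⇒  m = (-144)² − 136·16 = 18560
m = 18560 > 0,  v_rel·d = -144 < 0  ⇒  outside

inside=no margin=18560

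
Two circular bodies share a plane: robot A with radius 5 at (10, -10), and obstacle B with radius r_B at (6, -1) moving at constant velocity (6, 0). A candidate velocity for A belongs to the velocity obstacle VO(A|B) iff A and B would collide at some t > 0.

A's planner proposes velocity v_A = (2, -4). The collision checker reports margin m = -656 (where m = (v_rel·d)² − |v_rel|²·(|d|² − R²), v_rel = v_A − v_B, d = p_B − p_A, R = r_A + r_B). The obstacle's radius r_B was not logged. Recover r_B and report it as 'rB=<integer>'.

m = -656
d = (-4, 9);  v_rel = (-4, -4),  |v_rel|² = 32
v_rel×d = (-4)·(9) − (-4)·(-4) = -52
since m = R²·32 − (-52)²:  R² = (2704 + -656) / 32 = 64
R = √64 = 8  ⇒  r_B = 8 − 5 = 3

rB=3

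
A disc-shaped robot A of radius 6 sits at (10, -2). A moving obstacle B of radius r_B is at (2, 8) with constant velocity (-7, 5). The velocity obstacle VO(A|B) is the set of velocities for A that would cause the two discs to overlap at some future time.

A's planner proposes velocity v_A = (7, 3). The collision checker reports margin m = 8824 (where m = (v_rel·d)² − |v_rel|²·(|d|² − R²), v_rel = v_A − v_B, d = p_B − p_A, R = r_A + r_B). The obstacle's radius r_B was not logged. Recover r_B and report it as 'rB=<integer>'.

m = 8824
d = (-8, 10);  v_rel = (14, -2),  |v_rel|² = 200
v_rel×d = (14)·(10) − (-2)·(-8) = 124
since m = R²·200 − 124²:  R² = (15376 + 8824) / 200 = 121
R = √121 = 11  ⇒  r_B = 11 − 6 = 5

rB=5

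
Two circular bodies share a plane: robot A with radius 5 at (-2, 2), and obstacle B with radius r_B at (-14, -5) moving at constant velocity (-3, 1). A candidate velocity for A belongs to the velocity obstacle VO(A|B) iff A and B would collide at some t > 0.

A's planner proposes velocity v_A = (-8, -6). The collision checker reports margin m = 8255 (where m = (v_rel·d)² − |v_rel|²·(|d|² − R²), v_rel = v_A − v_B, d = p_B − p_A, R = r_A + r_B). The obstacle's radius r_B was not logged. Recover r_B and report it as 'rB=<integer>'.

m = 8255
d = (-12, -7);  v_rel = (-5, -7),  |v_rel|² = 74
v_rel×d = (-5)·(-7) − (-7)·(-12) = -49
since m = R²·74 − (-49)²:  R² = (2401 + 8255) / 74 = 144
R = √144 = 12  ⇒  r_B = 12 − 5 = 7

rB=7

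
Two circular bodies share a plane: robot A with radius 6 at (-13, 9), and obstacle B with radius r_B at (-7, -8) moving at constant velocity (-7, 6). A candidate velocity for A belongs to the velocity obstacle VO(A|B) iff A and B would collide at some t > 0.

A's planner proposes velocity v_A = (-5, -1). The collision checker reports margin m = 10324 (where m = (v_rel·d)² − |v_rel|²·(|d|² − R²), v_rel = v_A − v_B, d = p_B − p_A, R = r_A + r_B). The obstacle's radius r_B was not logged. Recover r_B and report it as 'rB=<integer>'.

m = 10324
d = (6, -17);  v_rel = (2, -7),  |v_rel|² = 53
v_rel×d = (2)·(-17) − (-7)·(6) = 8
since m = R²·53 − 8²:  R² = (64 + 10324) / 53 = 196
R = √196 = 14  ⇒  r_B = 14 − 6 = 8

rB=8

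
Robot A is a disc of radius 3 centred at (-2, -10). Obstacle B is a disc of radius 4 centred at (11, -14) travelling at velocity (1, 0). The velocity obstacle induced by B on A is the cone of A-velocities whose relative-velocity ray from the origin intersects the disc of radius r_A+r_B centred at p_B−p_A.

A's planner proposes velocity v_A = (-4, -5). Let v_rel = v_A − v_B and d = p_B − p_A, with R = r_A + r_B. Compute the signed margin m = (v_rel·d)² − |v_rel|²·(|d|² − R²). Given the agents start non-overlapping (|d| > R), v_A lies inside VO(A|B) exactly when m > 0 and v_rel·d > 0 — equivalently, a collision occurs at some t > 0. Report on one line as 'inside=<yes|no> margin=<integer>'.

d = (13, -4),  |d|² = 185;  R = 3+4 = 7,  c = 185−7² = 136
v_rel = (-5, -5),  |v_rel|² = 50;  v_rel·d = (-5)·(13) + (-5)·(-4) = -45
50·t² + 90·t + 136 = 0  ⇒  m = (-45)² − 50·136 = -4775
m = -4775 < 0,  v_rel·d = -45 < 0  ⇒  outside

inside=no margin=-4775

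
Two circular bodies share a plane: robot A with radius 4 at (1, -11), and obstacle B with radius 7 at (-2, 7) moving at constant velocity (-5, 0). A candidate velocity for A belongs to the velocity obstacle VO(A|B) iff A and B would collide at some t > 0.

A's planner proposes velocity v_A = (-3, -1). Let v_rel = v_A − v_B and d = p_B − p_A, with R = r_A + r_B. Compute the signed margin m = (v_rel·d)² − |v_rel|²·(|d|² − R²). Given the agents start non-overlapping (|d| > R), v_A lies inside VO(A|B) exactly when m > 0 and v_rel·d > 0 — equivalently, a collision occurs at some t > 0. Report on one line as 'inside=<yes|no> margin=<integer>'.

d = (-3, 18),  |d|² = 333;  R = 4+7 = 11,  c = 333−11² = 212
v_rel = (2, -1),  |v_rel|² = 5;  v_rel·d = (2)·(-3) + (-1)·(18) = -24
5·t² + 48·t + 212 = 0  ⇒  m = (-24)² − 5·212 = -484
m = -484 < 0,  v_rel·d = -24 < 0  ⇒  outside

inside=no margin=-484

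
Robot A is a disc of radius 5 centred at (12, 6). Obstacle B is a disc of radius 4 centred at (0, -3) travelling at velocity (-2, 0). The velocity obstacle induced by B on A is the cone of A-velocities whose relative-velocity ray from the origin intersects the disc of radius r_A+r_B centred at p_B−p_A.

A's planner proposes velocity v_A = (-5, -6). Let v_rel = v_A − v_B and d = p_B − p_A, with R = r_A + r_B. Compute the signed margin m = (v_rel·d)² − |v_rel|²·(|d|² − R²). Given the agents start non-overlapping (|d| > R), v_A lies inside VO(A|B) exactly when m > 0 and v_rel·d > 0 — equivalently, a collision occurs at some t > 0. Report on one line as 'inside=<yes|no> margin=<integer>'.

d = (-12, -9),  |d|² = 225;  R = 5+4 = 9,  c = 225−9² = 144
v_rel = (-3, -6),  |v_rel|² = 45;  v_rel·d = (-3)·(-12) + (-6)·(-9) = 90
45·t² − 180·t + 144 = 0  ⇒  m = 90² − 45·144 = 1620
m = 1620 > 0,  v_rel·d = 90 > 0  ⇒  inside

inside=yes margin=1620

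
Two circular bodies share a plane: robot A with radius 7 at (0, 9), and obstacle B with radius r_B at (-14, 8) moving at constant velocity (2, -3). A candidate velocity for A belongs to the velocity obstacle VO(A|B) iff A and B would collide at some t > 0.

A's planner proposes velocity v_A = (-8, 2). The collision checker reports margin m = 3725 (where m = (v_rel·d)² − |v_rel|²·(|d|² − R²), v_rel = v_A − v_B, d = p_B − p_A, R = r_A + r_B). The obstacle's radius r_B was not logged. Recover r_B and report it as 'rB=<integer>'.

m = 3725
d = (-14, -1);  v_rel = (-10, 5),  |v_rel|² = 125
v_rel×d = (-10)·(-1) − (5)·(-14) = 80
since m = R²·125 − 80²:  R² = (6400 + 3725) / 125 = 81
R = √81 = 9  ⇒  r_B = 9 − 7 = 2

rB=2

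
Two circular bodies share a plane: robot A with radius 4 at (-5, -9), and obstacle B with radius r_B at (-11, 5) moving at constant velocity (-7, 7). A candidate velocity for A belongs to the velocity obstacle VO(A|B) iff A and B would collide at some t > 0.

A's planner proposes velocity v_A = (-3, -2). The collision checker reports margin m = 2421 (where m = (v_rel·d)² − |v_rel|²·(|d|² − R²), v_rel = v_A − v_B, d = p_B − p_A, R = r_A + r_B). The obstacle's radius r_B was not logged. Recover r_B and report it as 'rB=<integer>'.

m = 2421
d = (-6, 14);  v_rel = (4, -9),  |v_rel|² = 97
v_rel×d = (4)·(14) − (-9)·(-6) = 2
since m = R²·97 − 2²:  R² = (4 + 2421) / 97 = 25
R = √25 = 5  ⇒  r_B = 5 − 4 = 1

rB=1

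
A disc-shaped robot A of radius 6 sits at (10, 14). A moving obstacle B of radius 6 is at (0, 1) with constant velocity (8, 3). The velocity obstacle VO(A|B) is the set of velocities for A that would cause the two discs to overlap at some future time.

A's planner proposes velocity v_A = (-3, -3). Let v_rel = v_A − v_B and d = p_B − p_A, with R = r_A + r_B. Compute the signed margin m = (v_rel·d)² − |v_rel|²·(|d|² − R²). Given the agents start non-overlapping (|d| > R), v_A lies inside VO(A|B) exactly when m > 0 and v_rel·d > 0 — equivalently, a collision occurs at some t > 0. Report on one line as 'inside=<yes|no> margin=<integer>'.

d = (-10, -13),  |d|² = 269;  R = 6+6 = 12,  c = 269−12² = 125
v_rel = (-11, -6),  |v_rel|² = 157;  v_rel·d = (-11)·(-10) + (-6)·(-13) = 188
157·t² − 376·t + 125 = 0  ⇒  m = 188² − 157·125 = 15719
m = 15719 > 0,  v_rel·d = 188 > 0  ⇒  inside

inside=yes margin=15719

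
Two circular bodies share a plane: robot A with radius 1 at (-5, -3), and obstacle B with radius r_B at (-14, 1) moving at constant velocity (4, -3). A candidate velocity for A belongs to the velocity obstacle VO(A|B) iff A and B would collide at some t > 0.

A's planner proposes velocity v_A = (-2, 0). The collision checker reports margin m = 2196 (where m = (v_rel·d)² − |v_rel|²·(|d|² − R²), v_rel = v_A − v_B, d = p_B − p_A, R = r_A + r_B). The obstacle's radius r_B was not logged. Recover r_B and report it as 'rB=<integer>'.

m = 2196
d = (-9, 4);  v_rel = (-6, 3),  |v_rel|² = 45
v_rel×d = (-6)·(4) − (3)·(-9) = 3
since m = R²·45 − 3²:  R² = (9 + 2196) / 45 = 49
R = √49 = 7  ⇒  r_B = 7 − 1 = 6

rB=6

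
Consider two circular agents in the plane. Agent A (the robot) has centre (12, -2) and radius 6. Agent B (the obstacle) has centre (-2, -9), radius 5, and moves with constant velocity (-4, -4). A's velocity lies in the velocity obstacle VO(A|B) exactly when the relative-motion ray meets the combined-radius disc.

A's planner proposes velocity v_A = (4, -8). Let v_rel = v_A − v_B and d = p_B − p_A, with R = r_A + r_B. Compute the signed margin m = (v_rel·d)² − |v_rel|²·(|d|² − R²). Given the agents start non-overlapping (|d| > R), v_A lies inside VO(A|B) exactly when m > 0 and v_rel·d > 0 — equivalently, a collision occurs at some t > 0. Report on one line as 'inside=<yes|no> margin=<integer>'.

d = (-14, -7),  |d|² = 245;  R = 6+5 = 11,  c = 245−11² = 124
v_rel = (8, -4),  |v_rel|² = 80;  v_rel·d = (8)·(-14) + (-4)·(-7) = -84
80·t² + 168·t + 124 = 0  ⇒  m = (-84)² − 80·124 = -2864
m = -2864 < 0,  v_rel·d = -84 < 0  ⇒  outside

inside=no margin=-2864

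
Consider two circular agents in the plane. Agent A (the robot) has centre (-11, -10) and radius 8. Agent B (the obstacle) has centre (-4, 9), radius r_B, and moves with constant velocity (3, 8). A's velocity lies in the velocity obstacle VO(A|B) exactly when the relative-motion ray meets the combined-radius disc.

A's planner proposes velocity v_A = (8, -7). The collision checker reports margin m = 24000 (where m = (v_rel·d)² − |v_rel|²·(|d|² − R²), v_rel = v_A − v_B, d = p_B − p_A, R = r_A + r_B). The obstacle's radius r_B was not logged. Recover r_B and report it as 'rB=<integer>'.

m = 24000
d = (7, 19);  v_rel = (5, -15),  |v_rel|² = 250
v_rel×d = (5)·(19) − (-15)·(7) = 200
since m = R²·250 − 200²:  R² = (40000 + 24000) / 250 = 256
R = √256 = 16  ⇒  r_B = 16 − 8 = 8

rB=8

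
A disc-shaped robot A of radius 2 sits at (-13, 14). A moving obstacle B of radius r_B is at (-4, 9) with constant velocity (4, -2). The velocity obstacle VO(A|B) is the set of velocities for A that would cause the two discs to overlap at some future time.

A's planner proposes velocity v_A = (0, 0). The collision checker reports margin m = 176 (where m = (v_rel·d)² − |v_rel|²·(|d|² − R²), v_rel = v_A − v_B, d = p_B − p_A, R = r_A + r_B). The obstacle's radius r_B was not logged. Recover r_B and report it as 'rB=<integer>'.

m = 176
d = (9, -5);  v_rel = (-4, 2),  |v_rel|² = 20
v_rel×d = (-4)·(-5) − (2)·(9) = 2
since m = R²·20 − 2²:  R² = (4 + 176) / 20 = 9
R = √9 = 3  ⇒  r_B = 3 − 2 = 1

rB=1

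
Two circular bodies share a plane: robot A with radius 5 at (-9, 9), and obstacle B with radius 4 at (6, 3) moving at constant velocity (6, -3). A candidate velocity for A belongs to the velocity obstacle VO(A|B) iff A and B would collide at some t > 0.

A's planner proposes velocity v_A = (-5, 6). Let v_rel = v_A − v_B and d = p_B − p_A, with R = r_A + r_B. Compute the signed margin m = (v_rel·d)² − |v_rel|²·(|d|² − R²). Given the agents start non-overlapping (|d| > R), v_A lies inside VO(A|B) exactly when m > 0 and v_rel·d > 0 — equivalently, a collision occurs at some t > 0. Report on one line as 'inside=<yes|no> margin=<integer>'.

d = (15, -6),  |d|² = 261;  R = 5+4 = 9,  c = 261−9² = 180
v_rel = (-11, 9),  |v_rel|² = 202;  v_rel·d = (-11)·(15) + (9)·(-6) = -219
202·t² + 438·t + 180 = 0  ⇒  m = (-219)² − 202·180 = 11601
m = 11601 > 0,  v_rel·d = -219 < 0  ⇒  outside

inside=no margin=11601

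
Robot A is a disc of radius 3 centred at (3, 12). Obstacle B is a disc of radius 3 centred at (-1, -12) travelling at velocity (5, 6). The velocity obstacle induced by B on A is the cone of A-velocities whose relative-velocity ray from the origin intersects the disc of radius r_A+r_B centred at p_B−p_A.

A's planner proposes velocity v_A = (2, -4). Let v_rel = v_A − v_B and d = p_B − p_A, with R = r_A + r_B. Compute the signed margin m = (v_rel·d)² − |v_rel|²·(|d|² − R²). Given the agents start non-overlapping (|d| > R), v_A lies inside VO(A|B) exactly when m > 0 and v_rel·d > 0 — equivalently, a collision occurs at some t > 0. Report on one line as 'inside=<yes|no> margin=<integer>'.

d = (-4, -24),  |d|² = 592;  R = 3+3 = 6,  c = 592−6² = 556
v_rel = (-3, -10),  |v_rel|² = 109;  v_rel·d = (-3)·(-4) + (-10)·(-24) = 252
109·t² − 504·t + 556 = 0  ⇒  m = 252² − 109·556 = 2900
m = 2900 > 0,  v_rel·d = 252 > 0  ⇒  inside

inside=yes margin=2900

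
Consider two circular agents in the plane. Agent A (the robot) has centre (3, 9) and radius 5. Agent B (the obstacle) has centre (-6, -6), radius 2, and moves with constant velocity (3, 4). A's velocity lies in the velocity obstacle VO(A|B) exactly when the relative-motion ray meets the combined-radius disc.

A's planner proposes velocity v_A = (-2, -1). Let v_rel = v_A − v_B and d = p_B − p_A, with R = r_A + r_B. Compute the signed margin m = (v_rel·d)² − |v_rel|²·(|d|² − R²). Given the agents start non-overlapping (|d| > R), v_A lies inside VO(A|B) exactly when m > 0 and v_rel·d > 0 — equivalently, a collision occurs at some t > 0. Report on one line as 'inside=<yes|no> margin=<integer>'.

d = (-9, -15),  |d|² = 306;  R = 5+2 = 7,  c = 306−7² = 257
v_rel = (-5, -5),  |v_rel|² = 50;  v_rel·d = (-5)·(-9) + (-5)·(-15) = 120
50·t² − 240·t + 257 = 0  ⇒  m = 120² − 50·257 = 1550
m = 1550 > 0,  v_rel·d = 120 > 0  ⇒  inside

inside=yes margin=1550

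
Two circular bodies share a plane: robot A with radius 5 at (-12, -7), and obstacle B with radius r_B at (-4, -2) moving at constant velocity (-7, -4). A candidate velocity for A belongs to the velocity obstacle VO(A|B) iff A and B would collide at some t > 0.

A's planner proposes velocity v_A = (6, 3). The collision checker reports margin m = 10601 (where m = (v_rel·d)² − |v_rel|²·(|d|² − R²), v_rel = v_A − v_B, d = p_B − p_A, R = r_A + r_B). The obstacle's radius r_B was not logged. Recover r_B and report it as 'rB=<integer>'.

m = 10601
d = (8, 5);  v_rel = (13, 7),  |v_rel|² = 218
v_rel×d = (13)·(5) − (7)·(8) = 9
since m = R²·218 − 9²:  R² = (81 + 10601) / 218 = 49
R = √49 = 7  ⇒  r_B = 7 − 5 = 2

rB=2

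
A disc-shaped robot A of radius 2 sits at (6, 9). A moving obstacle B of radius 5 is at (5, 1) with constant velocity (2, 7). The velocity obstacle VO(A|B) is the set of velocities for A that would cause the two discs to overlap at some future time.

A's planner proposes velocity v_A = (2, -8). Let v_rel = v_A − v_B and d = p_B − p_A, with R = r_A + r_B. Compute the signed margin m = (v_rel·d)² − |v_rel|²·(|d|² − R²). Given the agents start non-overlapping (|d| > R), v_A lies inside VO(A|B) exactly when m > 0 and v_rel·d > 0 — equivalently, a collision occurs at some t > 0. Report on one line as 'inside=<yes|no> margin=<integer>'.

d = (-1, -8),  |d|² = 65;  R = 2+5 = 7,  c = 65−7² = 16
v_rel = (0, -15),  |v_rel|² = 225;  v_rel·d = (0)·(-1) + (-15)·(-8) = 120
225·t² − 240·t + 16 = 0  ⇒  m = 120² − 225·16 = 10800
m = 10800 > 0,  v_rel·d = 120 > 0  ⇒  inside

inside=yes margin=10800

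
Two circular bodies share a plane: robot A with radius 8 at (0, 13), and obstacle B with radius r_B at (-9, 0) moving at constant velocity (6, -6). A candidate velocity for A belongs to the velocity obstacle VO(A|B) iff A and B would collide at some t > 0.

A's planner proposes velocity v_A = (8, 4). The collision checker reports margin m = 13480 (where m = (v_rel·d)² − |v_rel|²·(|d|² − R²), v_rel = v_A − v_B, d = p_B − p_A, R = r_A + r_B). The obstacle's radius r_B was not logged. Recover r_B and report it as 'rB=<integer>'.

m = 13480
d = (-9, -13);  v_rel = (2, 10),  |v_rel|² = 104
v_rel×d = (2)·(-13) − (10)·(-9) = 64
since m = R²·104 − 64²:  R² = (4096 + 13480) / 104 = 169
R = √169 = 13  ⇒  r_B = 13 − 8 = 5

rB=5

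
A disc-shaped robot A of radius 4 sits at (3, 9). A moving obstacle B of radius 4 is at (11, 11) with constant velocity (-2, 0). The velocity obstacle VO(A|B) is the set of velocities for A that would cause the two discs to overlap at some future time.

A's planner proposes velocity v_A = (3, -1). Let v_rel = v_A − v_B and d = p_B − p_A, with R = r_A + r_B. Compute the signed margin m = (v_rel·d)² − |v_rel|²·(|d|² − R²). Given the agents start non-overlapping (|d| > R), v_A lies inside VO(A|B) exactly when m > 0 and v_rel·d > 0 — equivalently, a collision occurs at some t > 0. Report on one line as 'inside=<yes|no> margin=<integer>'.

d = (8, 2),  |d|² = 68;  R = 4+4 = 8,  c = 68−8² = 4
v_rel = (5, -1),  |v_rel|² = 26;  v_rel·d = (5)·(8) + (-1)·(2) = 38
26·t² − 76·t + 4 = 0  ⇒  m = 38² − 26·4 = 1340
m = 1340 > 0,  v_rel·d = 38 > 0  ⇒  inside

inside=yes margin=1340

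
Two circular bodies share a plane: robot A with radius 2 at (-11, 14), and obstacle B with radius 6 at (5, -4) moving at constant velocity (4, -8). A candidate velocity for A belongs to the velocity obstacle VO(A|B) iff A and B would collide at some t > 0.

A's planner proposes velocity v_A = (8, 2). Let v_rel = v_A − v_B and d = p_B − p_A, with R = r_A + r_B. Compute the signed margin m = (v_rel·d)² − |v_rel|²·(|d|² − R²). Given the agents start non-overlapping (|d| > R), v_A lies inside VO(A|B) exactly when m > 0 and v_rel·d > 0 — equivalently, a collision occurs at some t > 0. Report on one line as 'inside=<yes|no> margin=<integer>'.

d = (16, -18),  |d|² = 580;  R = 2+6 = 8,  c = 580−8² = 516
v_rel = (4, 10),  |v_rel|² = 116;  v_rel·d = (4)·(16) + (10)·(-18) = -116
116·t² + 232·t + 516 = 0  ⇒  m = (-116)² − 116·516 = -46400
m = -46400 < 0,  v_rel·d = -116 < 0  ⇒  outside

inside=no margin=-46400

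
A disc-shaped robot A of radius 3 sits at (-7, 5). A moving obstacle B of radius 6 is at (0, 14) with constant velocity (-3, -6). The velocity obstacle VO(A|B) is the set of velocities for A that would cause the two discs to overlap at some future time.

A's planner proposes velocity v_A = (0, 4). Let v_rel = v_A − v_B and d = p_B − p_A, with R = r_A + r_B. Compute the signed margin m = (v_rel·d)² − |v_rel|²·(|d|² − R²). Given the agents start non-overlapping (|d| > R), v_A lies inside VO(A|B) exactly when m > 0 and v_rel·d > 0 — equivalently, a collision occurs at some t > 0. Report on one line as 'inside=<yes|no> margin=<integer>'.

d = (7, 9),  |d|² = 130;  R = 3+6 = 9,  c = 130−9² = 49
v_rel = (3, 10),  |v_rel|² = 109;  v_rel·d = (3)·(7) + (10)·(9) = 111
109·t² − 222·t + 49 = 0  ⇒  m = 111² − 109·49 = 6980
m = 6980 > 0,  v_rel·d = 111 > 0  ⇒  inside

inside=yes margin=6980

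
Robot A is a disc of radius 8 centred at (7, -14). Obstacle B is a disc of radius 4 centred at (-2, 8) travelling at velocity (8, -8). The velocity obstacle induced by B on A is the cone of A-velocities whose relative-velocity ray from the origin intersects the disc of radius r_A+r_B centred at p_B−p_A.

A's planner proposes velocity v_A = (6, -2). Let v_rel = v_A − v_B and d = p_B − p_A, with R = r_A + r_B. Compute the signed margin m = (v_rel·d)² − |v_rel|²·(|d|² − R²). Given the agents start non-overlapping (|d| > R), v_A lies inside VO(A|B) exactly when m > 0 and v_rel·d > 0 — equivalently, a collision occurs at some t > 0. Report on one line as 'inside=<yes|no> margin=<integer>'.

d = (-9, 22),  |d|² = 565;  R = 8+4 = 12,  c = 565−12² = 421
v_rel = (-2, 6),  |v_rel|² = 40;  v_rel·d = (-2)·(-9) + (6)·(22) = 150
40·t² − 300·t + 421 = 0  ⇒  m = 150² − 40·421 = 5660
m = 5660 > 0,  v_rel·d = 150 > 0  ⇒  inside

inside=yes margin=5660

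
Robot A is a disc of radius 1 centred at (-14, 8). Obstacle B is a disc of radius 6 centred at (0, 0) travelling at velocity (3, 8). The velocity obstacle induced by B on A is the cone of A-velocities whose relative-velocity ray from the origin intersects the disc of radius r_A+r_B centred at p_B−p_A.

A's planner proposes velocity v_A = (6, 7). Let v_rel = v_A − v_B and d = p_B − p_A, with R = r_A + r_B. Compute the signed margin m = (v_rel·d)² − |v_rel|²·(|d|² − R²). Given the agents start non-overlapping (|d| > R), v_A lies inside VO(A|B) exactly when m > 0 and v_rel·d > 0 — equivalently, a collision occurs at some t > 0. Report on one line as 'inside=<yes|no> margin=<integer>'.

d = (14, -8),  |d|² = 260;  R = 1+6 = 7,  c = 260−7² = 211
v_rel = (3, -1),  |v_rel|² = 10;  v_rel·d = (3)·(14) + (-1)·(-8) = 50
10·t² − 100·t + 211 = 0  ⇒  m = 50² − 10·211 = 390
m = 390 > 0,  v_rel·d = 50 > 0  ⇒  inside

inside=yes margin=390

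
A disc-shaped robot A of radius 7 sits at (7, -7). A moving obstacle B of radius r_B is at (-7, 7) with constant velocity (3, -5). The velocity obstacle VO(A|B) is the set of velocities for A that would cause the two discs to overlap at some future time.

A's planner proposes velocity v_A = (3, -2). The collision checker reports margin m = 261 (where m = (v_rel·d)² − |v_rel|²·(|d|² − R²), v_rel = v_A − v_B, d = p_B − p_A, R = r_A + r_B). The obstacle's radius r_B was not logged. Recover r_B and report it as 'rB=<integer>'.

m = 261
d = (-14, 14);  v_rel = (0, 3),  |v_rel|² = 9
v_rel×d = (0)·(14) − (3)·(-14) = 42
since m = R²·9 − 42²:  R² = (1764 + 261) / 9 = 225
R = √225 = 15  ⇒  r_B = 15 − 7 = 8

rB=8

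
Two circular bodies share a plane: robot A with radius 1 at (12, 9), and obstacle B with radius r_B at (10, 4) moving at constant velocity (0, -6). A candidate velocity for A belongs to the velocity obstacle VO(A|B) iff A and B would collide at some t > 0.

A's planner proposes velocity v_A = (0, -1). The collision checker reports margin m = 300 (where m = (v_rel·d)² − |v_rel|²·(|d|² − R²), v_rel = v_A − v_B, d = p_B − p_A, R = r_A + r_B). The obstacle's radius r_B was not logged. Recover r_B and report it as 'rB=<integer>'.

m = 300
d = (-2, -5);  v_rel = (0, 5),  |v_rel|² = 25
v_rel×d = (0)·(-5) − (5)·(-2) = 10
since m = R²·25 − 10²:  R² = (100 + 300) / 25 = 16
R = √16 = 4  ⇒  r_B = 4 − 1 = 3

rB=3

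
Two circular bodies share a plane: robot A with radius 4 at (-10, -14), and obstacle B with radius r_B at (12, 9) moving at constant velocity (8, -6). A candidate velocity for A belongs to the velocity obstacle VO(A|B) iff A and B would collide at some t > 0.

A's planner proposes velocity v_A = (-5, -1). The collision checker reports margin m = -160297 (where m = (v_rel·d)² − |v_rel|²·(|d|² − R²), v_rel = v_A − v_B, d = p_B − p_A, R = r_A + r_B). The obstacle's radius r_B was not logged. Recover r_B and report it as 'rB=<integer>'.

m = -160297
d = (22, 23);  v_rel = (-13, 5),  |v_rel|² = 194
v_rel×d = (-13)·(23) − (5)·(22) = -409
since m = R²·194 − (-409)²:  R² = (167281 + -160297) / 194 = 36
R = √36 = 6  ⇒  r_B = 6 − 4 = 2

rB=2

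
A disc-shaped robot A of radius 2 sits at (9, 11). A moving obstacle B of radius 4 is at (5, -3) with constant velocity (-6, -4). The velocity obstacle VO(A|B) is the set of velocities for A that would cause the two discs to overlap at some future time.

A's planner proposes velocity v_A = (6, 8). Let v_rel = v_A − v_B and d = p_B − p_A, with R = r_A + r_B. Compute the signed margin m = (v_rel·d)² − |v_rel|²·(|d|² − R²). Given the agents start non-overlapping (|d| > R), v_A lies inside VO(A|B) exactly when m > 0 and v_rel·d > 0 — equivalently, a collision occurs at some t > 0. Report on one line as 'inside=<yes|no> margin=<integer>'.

d = (-4, -14),  |d|² = 212;  R = 2+4 = 6,  c = 212−6² = 176
v_rel = (12, 12),  |v_rel|² = 288;  v_rel·d = (12)·(-4) + (12)·(-14) = -216
288·t² + 432·t + 176 = 0  ⇒  m = (-216)² − 288·176 = -4032
m = -4032 < 0,  v_rel·d = -216 < 0  ⇒  outside

inside=no margin=-4032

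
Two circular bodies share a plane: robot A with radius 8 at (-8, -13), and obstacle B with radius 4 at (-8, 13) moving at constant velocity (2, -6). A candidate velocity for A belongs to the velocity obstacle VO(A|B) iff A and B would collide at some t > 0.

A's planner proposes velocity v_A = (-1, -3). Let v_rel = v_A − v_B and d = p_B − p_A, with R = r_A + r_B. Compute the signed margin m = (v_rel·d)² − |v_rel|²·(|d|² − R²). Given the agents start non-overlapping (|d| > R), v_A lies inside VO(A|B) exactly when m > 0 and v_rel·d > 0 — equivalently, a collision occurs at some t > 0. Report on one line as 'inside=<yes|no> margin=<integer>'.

d = (0, 26),  |d|² = 676;  R = 8+4 = 12,  c = 676−12² = 532
v_rel = (-3, 3),  |v_rel|² = 18;  v_rel·d = (-3)·(0) + (3)·(26) = 78
18·t² − 156·t + 532 = 0  ⇒  m = 78² − 18·532 = -3492
m = -3492 < 0,  v_rel·d = 78 > 0  ⇒  outside

inside=no margin=-3492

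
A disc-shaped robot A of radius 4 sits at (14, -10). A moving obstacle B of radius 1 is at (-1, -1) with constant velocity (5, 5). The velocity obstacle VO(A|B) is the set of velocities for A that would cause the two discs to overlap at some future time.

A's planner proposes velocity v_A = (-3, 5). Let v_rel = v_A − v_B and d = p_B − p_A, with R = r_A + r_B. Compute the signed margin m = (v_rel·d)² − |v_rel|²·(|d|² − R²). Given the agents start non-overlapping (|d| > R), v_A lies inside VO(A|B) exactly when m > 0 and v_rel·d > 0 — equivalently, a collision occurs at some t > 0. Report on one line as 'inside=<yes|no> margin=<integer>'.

d = (-15, 9),  |d|² = 306;  R = 4+1 = 5,  c = 306−5² = 281
v_rel = (-8, 0),  |v_rel|² = 64;  v_rel·d = (-8)·(-15) + (0)·(9) = 120
64·t² − 240·t + 281 = 0  ⇒  m = 120² − 64·281 = -3584
m = -3584 < 0,  v_rel·d = 120 > 0  ⇒  outside

inside=no margin=-3584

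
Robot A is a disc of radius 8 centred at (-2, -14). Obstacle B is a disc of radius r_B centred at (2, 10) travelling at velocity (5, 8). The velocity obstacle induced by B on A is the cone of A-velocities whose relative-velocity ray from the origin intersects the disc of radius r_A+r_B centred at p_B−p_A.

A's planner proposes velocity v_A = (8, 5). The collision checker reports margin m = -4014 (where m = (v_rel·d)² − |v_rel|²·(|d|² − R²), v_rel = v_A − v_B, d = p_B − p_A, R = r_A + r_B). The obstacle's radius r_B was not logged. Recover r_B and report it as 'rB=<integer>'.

m = -4014
d = (4, 24);  v_rel = (3, -3),  |v_rel|² = 18
v_rel×d = (3)·(24) − (-3)·(4) = 84
since m = R²·18 − 84²:  R² = (7056 + -4014) / 18 = 169
R = √169 = 13  ⇒  r_B = 13 − 8 = 5

rB=5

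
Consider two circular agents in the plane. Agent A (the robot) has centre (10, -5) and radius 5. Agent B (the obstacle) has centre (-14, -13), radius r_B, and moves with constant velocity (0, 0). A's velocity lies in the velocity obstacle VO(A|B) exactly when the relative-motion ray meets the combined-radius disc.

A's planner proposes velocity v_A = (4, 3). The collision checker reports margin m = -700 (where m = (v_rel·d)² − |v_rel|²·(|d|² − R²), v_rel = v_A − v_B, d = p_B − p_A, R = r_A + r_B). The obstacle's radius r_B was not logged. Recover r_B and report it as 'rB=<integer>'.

m = -700
d = (-24, -8);  v_rel = (4, 3),  |v_rel|² = 25
v_rel×d = (4)·(-8) − (3)·(-24) = 40
since m = R²·25 − 40²:  R² = (1600 + -700) / 25 = 36
R = √36 = 6  ⇒  r_B = 6 − 5 = 1

rB=1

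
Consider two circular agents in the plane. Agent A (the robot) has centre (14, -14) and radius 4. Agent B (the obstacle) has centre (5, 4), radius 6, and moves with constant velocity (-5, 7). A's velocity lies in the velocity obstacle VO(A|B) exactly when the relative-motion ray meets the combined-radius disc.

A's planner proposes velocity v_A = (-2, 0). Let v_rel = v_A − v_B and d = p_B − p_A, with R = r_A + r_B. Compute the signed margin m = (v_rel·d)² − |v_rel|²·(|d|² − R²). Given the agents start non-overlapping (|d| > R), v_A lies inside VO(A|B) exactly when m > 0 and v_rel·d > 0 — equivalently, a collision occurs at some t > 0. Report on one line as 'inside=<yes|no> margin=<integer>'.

d = (-9, 18),  |d|² = 405;  R = 4+6 = 10,  c = 405−10² = 305
v_rel = (3, -7),  |v_rel|² = 58;  v_rel·d = (3)·(-9) + (-7)·(18) = -153
58·t² + 306·t + 305 = 0  ⇒  m = (-153)² − 58·305 = 5719
m = 5719 > 0,  v_rel·d = -153 < 0  ⇒  outside

inside=no margin=5719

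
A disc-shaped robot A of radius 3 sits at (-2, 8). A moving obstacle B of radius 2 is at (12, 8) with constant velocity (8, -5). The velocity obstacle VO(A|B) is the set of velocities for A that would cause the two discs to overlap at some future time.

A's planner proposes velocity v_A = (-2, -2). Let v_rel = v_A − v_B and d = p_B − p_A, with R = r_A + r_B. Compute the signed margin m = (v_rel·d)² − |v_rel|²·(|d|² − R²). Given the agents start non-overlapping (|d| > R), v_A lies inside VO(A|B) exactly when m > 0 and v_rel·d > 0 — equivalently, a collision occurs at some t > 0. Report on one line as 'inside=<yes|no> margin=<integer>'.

d = (14, 0),  |d|² = 196;  R = 3+2 = 5,  c = 196−5² = 171
v_rel = (-10, 3),  |v_rel|² = 109;  v_rel·d = (-10)·(14) + (3)·(0) = -140
109·t² + 280·t + 171 = 0  ⇒  m = (-140)² − 109·171 = 961
m = 961 > 0,  v_rel·d = -140 < 0  ⇒  outside

inside=no margin=961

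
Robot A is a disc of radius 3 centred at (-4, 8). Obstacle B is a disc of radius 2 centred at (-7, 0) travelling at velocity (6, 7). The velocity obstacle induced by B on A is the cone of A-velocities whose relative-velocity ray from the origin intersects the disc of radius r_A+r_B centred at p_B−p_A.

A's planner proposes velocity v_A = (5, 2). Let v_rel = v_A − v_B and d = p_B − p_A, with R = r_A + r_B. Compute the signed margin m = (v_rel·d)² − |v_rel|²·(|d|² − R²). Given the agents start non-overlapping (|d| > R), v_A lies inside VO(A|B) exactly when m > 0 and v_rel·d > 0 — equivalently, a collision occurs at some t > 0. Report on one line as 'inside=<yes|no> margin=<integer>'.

d = (-3, -8),  |d|² = 73;  R = 3+2 = 5,  c = 73−5² = 48
v_rel = (-1, -5),  |v_rel|² = 26;  v_rel·d = (-1)·(-3) + (-5)·(-8) = 43
26·t² − 86·t + 48 = 0  ⇒  m = 43² − 26·48 = 601
m = 601 > 0,  v_rel·d = 43 > 0  ⇒  inside

inside=yes margin=601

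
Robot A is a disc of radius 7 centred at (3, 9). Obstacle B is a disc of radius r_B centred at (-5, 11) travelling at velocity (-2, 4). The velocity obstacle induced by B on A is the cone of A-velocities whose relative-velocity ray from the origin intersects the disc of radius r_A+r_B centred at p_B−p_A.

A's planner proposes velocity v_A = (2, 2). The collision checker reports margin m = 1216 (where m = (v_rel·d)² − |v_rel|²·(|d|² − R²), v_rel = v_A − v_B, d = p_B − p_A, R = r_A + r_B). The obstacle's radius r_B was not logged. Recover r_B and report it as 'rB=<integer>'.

m = 1216
d = (-8, 2);  v_rel = (4, -2),  |v_rel|² = 20
v_rel×d = (4)·(2) − (-2)·(-8) = -8
since m = R²·20 − (-8)²:  R² = (64 + 1216) / 20 = 64
R = √64 = 8  ⇒  r_B = 8 − 7 = 1

rB=1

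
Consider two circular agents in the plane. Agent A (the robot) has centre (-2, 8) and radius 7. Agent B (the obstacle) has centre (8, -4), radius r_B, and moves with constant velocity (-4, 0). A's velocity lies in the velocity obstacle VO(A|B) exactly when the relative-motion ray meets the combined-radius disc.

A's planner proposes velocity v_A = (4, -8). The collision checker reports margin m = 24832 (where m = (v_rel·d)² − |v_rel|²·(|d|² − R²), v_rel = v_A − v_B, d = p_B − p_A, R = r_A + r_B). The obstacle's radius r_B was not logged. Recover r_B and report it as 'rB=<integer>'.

m = 24832
d = (10, -12);  v_rel = (8, -8),  |v_rel|² = 128
v_rel×d = (8)·(-12) − (-8)·(10) = -16
since m = R²·128 − (-16)²:  R² = (256 + 24832) / 128 = 196
R = √196 = 14  ⇒  r_B = 14 − 7 = 7

rB=7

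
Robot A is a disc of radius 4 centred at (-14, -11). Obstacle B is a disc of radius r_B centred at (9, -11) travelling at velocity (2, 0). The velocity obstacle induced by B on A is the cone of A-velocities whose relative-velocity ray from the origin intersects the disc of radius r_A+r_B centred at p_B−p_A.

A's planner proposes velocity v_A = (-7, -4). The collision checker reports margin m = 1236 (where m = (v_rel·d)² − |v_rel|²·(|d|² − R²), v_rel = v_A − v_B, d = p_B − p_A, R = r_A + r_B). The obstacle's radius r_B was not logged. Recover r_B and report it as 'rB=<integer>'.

m = 1236
d = (23, 0);  v_rel = (-9, -4),  |v_rel|² = 97
v_rel×d = (-9)·(0) − (-4)·(23) = 92
since m = R²·97 − 92²:  R² = (8464 + 1236) / 97 = 100
R = √100 = 10  ⇒  r_B = 10 − 4 = 6

rB=6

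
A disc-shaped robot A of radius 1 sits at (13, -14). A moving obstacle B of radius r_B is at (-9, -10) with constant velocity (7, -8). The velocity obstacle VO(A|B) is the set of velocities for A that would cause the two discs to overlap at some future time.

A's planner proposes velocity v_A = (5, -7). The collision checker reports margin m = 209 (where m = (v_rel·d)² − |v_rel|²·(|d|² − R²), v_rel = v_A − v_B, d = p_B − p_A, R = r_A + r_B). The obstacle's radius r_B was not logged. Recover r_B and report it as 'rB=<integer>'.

m = 209
d = (-22, 4);  v_rel = (-2, 1),  |v_rel|² = 5
v_rel×d = (-2)·(4) − (1)·(-22) = 14
since m = R²·5 − 14²:  R² = (196 + 209) / 5 = 81
R = √81 = 9  ⇒  r_B = 9 − 1 = 8

rB=8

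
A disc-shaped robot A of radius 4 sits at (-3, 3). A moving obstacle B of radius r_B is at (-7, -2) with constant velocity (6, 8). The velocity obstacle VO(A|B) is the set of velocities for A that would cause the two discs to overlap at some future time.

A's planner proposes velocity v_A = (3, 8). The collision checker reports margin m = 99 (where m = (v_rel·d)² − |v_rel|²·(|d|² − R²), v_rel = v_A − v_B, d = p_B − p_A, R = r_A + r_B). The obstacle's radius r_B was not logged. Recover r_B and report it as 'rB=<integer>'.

m = 99
d = (-4, -5);  v_rel = (-3, 0),  |v_rel|² = 9
v_rel×d = (-3)·(-5) − (0)·(-4) = 15
since m = R²·9 − 15²:  R² = (225 + 99) / 9 = 36
R = √36 = 6  ⇒  r_B = 6 − 4 = 2

rB=2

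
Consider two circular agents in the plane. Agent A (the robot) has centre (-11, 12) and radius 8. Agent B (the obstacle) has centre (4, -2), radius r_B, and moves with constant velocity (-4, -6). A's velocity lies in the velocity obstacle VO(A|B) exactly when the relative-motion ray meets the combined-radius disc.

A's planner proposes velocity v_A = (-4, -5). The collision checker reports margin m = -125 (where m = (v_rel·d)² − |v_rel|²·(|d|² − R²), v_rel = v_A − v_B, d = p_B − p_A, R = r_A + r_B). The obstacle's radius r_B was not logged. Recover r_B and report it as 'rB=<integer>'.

m = -125
d = (15, -14);  v_rel = (0, 1),  |v_rel|² = 1
v_rel×d = (0)·(-14) − (1)·(15) = -15
since m = R²·1 − (-15)²:  R² = (225 + -125) / 1 = 100
R = √100 = 10  ⇒  r_B = 10 − 8 = 2

rB=2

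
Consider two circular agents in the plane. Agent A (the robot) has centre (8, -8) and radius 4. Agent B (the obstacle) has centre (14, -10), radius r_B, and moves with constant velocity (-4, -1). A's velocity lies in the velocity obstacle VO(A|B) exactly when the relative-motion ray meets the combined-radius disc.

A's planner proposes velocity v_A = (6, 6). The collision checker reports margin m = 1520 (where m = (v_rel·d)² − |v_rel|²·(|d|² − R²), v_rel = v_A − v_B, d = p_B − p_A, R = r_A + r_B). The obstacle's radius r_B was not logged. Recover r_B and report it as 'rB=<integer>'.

m = 1520
d = (6, -2);  v_rel = (10, 7),  |v_rel|² = 149
v_rel×d = (10)·(-2) − (7)·(6) = -62
since m = R²·149 − (-62)²:  R² = (3844 + 1520) / 149 = 36
R = √36 = 6  ⇒  r_B = 6 − 4 = 2

rB=2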